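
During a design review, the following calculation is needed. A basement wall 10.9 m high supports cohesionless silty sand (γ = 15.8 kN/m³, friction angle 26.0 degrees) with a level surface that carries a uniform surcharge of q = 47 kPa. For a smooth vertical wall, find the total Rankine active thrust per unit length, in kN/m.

K_a = tan²(45° − φ/2) = 0.3905.
Soil triangle: ½ K_a γ H² = 0.5×0.3905×15.8×10.9² = 366.5 kN/m.
Surcharge rectangle: K_a q H = 0.3905×47×10.9 = 200.0 kN/m.
Total = 366.5 + 200.0 = 566.5 kN/m.

567 kN/m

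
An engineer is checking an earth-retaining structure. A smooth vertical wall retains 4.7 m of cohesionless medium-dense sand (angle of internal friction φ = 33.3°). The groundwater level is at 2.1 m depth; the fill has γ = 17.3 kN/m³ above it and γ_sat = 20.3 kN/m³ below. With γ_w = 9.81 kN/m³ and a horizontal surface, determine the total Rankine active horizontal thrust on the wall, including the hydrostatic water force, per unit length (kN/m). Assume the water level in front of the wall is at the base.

82.1 kN/m

K_a = tan²(45° − φ/2) = 0.2911.
γ' = 20.3 − 9.81 = 10.49 kN/m³. Depth below WT = 2.6 m.
σ'_h at WT = K_a γ d_w = 10.58 kPa; at base = 10.58 + K_a γ' × 2.6 = 18.52 kPa.
P₁ (0–2.1 m) = ½×10.58×2.1 = 11.11. P₂ (2.1–4.7 m) = ½(10.58+18.52)×2.6 = 37.82.
P_w = ½ γ_w h₂² = 0.5×9.81×2.6² = 33.16. Total = 11.11+37.82+33.16 = 82.09 kN/m.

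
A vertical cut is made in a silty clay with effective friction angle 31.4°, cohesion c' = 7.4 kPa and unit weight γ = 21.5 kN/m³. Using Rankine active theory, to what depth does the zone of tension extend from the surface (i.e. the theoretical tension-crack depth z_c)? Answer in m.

K_a = tan²(45° − 31.4°/2) = 0.3149; √K_a = 0.5612.
The active pressure is zero where K_a γ z = 2c√K_a, so z_c = 2c/(γ√K_a) = 2×7.4/(21.5×0.5612) = 1.227 m.

1.23 m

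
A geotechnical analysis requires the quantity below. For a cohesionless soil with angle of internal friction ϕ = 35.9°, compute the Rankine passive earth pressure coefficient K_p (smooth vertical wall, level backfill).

3.84

K_p = (1 + sin φ)/(1 − sin φ) = tan²(45° + 35.9°/2) = 3.835.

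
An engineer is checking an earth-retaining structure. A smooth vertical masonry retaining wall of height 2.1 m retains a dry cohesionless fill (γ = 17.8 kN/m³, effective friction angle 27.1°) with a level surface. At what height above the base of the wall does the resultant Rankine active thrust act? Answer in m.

0.700 m

K_a = 0.3741.
The pressure distribution is triangular, so the resultant acts at H/3 above the base = 2.1/3 = 0.7000 m.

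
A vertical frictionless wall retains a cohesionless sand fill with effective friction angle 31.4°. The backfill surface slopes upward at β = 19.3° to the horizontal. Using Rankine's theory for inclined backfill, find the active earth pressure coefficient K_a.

0.379

K_a = cos β · (cos β − √(cos²β − cos²φ)) / (cos β + √(cos²β − cos²φ)).
cos β = 0.9438, cos φ = 0.8536, √(cos²β − cos²φ) = 0.4028.
K_a = 0.9438 × (0.9438 − 0.4028)/(0.9438 + 0.4028) = 0.3792.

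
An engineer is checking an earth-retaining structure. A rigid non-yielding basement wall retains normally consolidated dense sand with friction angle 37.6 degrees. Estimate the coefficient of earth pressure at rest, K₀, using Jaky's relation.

K₀ = 1 − sin φ' = 1 − sin 37.6° = 0.3899.

0.390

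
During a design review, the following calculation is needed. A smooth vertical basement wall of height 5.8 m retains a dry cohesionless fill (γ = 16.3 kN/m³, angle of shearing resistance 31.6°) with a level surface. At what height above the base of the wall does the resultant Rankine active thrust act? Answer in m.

1.93 m

K_a = 0.3123.
The pressure distribution is triangular, so the resultant acts at H/3 above the base = 5.8/3 = 1.933 m.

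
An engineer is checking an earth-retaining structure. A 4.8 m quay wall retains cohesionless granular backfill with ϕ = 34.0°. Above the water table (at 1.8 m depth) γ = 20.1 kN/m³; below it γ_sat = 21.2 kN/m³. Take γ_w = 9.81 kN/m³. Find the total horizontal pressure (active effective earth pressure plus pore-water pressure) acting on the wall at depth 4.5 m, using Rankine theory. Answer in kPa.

45.4 kPa

K_a = (1 − sin φ)/(1 + sin φ) = 0.2827.
γ' = 21.2 − 9.81 = 11.39 kN/m³.
Effective vertical stress at 4.5 m: σ'_v = 20.1×1.8 + 11.39×2.70 = 66.93 kPa.
σ'_h = K_a σ'_v = 0.2827 × 66.93 = 18.92 kPa; u = γ_w × 2.70 = 26.49 kPa.
Total σ_h = 18.92 + 26.49 = 45.41 kPa.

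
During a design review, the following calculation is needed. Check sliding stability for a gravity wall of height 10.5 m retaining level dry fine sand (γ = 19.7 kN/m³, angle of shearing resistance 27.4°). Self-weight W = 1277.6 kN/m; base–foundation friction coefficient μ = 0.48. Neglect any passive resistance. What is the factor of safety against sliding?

K_a = tan²(45° − 27.4°/2) = 0.3697.
P_a = ½K_aγH² = 0.5×0.3697×19.7×10.5² = 401.5 kN/m, acting at H/3 = 3.500 m above the base.
FS_sliding = μW / P_a = 0.48×1277.6 / 401.5 = 1.528.

1.53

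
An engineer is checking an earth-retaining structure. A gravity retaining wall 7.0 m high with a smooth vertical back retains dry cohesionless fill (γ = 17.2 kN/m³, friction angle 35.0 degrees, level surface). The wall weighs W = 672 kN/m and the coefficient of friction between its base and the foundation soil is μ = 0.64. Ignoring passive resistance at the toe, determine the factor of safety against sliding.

3.77

K_a = tan²(45° − 35.0°/2) = 0.2710.
P_a = ½K_aγH² = 0.5×0.2710×17.2×7.0² = 114.2 kN/m, acting at H/3 = 2.333 m above the base.
FS_sliding = μW / P_a = 0.64×672 / 114.2 = 3.766.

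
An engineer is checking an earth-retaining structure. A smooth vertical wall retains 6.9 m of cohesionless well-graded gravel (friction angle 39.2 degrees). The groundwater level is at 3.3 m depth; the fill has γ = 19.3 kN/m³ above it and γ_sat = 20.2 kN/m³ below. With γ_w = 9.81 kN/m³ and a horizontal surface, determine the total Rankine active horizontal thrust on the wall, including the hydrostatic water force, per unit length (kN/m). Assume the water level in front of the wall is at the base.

K_a = tan²(45° − φ/2) = 0.2255.
γ' = 20.2 − 9.81 = 10.39 kN/m³. Depth below WT = 3.6 m.
σ'_h at WT = K_a γ d_w = 14.36 kPa; at base = 14.36 + K_a γ' × 3.6 = 22.79 kPa.
P₁ (0–3.3 m) = ½×14.36×3.3 = 23.69. P₂ (3.3–6.9 m) = ½(14.36+22.79)×3.6 = 66.88.
P_w = ½ γ_w h₂² = 0.5×9.81×3.6² = 63.57. Total = 23.69+66.88+63.57 = 154.1 kN/m.

154 kN/m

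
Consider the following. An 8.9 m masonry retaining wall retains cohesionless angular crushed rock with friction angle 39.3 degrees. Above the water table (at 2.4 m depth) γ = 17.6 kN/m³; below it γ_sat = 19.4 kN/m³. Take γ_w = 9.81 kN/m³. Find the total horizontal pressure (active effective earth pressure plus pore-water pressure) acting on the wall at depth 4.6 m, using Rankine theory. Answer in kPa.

35.8 kPa

K_a = (1 − sin φ)/(1 + sin φ) = 0.2245.
γ' = 19.4 − 9.81 = 9.590 kN/m³.
Effective vertical stress at 4.6 m: σ'_v = 17.6×2.4 + 9.590×2.20 = 63.34 kPa.
σ'_h = K_a σ'_v = 0.2245 × 63.34 = 14.22 kPa; u = γ_w × 2.20 = 21.58 kPa.
Total σ_h = 14.22 + 21.58 = 35.80 kPa.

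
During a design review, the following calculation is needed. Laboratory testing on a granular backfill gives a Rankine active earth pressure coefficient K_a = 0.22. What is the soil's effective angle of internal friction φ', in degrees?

39.7°

K_a = tan²(45° − φ/2) ⇒ 45° − φ/2 = arctan(√0.22) = 25.13°.
φ = 2(45° − 25.13°) = 39.74°.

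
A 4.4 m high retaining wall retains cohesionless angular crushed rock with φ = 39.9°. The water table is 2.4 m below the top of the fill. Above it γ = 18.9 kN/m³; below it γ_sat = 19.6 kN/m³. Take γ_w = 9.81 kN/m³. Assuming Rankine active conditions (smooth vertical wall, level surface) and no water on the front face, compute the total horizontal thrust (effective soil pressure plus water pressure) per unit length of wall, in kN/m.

55.6 kN/m

K_a = tan²(45° − φ/2) = 0.2184.
γ' = 19.6 − 9.81 = 9.790 kN/m³. Depth below WT = 2.0 m.
σ'_h at WT = K_a γ d_w = 9.908 kPa; at base = 9.908 + K_a γ' × 2.0 = 14.19 kPa.
P₁ (0–2.4 m) = ½×9.908×2.4 = 11.89. P₂ (2.4–4.4 m) = ½(9.908+14.19)×2.0 = 24.09.
P_w = ½ γ_w h₂² = 0.5×9.81×2.0² = 19.62. Total = 11.89+24.09+19.62 = 55.60 kN/m.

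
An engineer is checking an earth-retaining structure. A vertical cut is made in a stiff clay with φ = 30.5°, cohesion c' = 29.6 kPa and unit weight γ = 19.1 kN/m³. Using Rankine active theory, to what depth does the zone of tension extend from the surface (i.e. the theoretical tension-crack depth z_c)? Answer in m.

5.42 m

K_a = tan²(45° − 30.5°/2) = 0.3267; √K_a = 0.5715.
The active pressure is zero where K_a γ z = 2c√K_a, so z_c = 2c/(γ√K_a) = 2×29.6/(19.1×0.5715) = 5.423 m.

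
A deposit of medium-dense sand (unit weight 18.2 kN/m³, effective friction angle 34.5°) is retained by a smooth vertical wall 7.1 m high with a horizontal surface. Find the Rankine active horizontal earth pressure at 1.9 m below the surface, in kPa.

9.57 kPa

K_a = (1 − sin φ)/(1 + sin φ) = 0.2768.
σ_h = K_a γ z = 0.2768 × 18.2 × 1.9 = 9.572 kPa.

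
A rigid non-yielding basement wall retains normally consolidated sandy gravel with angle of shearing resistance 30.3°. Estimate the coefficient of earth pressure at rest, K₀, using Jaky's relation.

K₀ = 1 − sin φ' = 1 − sin 30.3° = 0.4955.

0.495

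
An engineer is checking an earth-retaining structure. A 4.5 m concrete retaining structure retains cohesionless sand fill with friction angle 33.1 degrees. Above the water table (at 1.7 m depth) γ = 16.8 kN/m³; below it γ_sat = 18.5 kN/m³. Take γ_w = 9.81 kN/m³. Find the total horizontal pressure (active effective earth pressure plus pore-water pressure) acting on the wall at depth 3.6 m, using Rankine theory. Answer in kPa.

31.9 kPa

K_a = (1 − sin φ)/(1 + sin φ) = 0.2936.
γ' = 18.5 − 9.81 = 8.690 kN/m³.
Effective vertical stress at 3.6 m: σ'_v = 16.8×1.7 + 8.690×1.90 = 45.07 kPa.
σ'_h = K_a σ'_v = 0.2936 × 45.07 = 13.23 kPa; u = γ_w × 1.90 = 18.64 kPa.
Total σ_h = 13.23 + 18.64 = 31.87 kPa.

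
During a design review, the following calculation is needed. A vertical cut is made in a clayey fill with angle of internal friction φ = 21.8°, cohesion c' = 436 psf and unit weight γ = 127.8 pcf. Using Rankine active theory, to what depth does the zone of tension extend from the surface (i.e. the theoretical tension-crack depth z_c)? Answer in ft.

K_a = tan²(45° − 21.8°/2) = 0.4584; √K_a = 0.6771.
The active pressure is zero where K_a γ z = 2c√K_a, so z_c = 2c/(γ√K_a) = 2×436/(127.8×0.6771) = 10.08 ft.

10.1 ft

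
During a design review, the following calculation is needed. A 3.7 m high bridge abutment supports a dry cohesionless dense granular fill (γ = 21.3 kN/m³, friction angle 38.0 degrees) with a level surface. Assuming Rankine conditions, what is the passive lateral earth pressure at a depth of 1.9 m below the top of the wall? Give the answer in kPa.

K_p = (1 + sin φ)/(1 − sin φ) = 4.204.
σ_h = K_p γ z = 4.204 × 21.3 × 1.9 = 170.1 kPa.

170 kPa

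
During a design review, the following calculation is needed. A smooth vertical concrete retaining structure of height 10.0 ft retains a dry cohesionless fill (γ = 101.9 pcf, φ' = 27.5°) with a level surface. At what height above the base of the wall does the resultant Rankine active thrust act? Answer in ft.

3.33 ft

K_a = 0.3682.
The pressure distribution is triangular, so the resultant acts at H/3 above the base = 10.0/3 = 3.333 ft.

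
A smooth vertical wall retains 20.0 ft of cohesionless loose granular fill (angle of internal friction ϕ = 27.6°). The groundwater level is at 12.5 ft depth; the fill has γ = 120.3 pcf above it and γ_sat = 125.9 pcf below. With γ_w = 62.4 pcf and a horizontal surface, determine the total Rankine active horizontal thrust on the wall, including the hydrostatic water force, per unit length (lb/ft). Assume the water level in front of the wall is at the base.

K_a = tan²(45° − φ/2) = 0.3668.
γ' = 125.9 − 62.4 = 63.50 pcf. Depth below WT = 7.5 ft.
σ'_h at WT = K_a γ d_w = 551.5 psf; at base = 551.5 + K_a γ' × 7.5 = 726.2 psf.
P₁ (0–12.5 ft) = ½×551.5×12.5 = 3447. P₂ (12.5–20.0 ft) = ½(551.5+726.2)×7.5 = 4792.
P_w = ½ γ_w h₂² = 0.5×62.4×7.5² = 1755. Total = 3447+4792+1755 = 9994 lb/ft.

9990 lb/ft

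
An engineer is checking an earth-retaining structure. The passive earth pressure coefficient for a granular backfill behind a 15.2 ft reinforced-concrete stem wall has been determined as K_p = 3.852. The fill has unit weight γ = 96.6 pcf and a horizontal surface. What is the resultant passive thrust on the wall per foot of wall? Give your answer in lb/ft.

P = ½ K_p γ H² = 0.5 × 3.852 × 96.6 × 15.2² = 42990 lb/ft.

43000 lb/ft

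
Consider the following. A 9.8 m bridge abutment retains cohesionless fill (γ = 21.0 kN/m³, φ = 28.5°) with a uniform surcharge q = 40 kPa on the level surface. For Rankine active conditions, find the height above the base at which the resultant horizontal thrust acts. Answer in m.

3.72 m

K_a = 0.3540.
Triangular part P₁ = ½K_aγH² = 356.9 at H/3 = 3.267 m; rectangular part P₂ = K_a q H = 138.7 at H/2 = 4.900 m.
ȳ = (P₁·3.267 + P₂·4.900)/(P₁+P₂) = 3.724 m.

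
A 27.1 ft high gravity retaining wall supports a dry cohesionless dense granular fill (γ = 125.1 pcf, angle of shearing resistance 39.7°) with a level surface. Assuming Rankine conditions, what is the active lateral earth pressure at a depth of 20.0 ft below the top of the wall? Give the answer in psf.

552 psf

K_a = (1 − sin φ)/(1 + sin φ) = 0.2204.
σ_h = K_a γ z = 0.2204 × 125.1 × 20.0 = 551.5 psf.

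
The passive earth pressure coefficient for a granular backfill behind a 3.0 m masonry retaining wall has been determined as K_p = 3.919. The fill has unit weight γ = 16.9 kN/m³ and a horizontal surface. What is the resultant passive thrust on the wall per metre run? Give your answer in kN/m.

P = ½ K_p γ H² = 0.5 × 3.919 × 16.9 × 3.0² = 298.0 kN/m.

298 kN/m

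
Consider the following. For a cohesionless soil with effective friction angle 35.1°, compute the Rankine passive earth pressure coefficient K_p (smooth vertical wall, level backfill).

3.71

K_p = (1 + sin φ)/(1 − sin φ) = tan²(45° + 35.1°/2) = 3.706.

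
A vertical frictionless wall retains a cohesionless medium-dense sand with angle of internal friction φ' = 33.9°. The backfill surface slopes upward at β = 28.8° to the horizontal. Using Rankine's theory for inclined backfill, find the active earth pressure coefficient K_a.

K_a = cos β · (cos β − √(cos²β − cos²φ)) / (cos β + √(cos²β − cos²φ)).
cos β = 0.8763, cos φ = 0.8300, √(cos²β − cos²φ) = 0.2811.
K_a = 0.8763 × (0.8763 − 0.2811)/(0.8763 + 0.2811) = 0.4507.

0.451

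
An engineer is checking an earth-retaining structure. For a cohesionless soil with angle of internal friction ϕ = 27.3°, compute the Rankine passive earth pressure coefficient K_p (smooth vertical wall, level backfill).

2.69

K_p = (1 + sin φ)/(1 − sin φ) = tan²(45° + 27.3°/2) = 2.694.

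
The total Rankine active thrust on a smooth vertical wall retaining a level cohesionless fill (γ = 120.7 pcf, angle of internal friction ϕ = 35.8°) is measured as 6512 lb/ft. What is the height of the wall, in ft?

K_a = 0.2619. P_a = ½ K_a γ H² ⇒ H = √(2P_a/(K_a γ)).
H = √(2×6512/(0.2619×120.7)) = 20.30 ft.

20.3 ft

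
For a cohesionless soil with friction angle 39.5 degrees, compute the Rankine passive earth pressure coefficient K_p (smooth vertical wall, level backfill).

K_p = (1 + sin φ)/(1 − sin φ) = tan²(45° + 39.5°/2) = 4.496.

4.50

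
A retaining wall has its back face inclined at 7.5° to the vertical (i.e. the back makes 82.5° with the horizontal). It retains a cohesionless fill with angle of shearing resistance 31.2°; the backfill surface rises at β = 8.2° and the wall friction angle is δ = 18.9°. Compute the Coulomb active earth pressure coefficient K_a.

0.382

K_a = sin²(α+φ) / [sin²α · sin(α−δ) · (1 + √{sin(φ+δ)sin(φ−β) / (sin(α−δ)sin(α+β))})²].
With α = 82.5°, φ = 31.2°, δ = 18.9°, β = 8.2°: K_a = 0.3822.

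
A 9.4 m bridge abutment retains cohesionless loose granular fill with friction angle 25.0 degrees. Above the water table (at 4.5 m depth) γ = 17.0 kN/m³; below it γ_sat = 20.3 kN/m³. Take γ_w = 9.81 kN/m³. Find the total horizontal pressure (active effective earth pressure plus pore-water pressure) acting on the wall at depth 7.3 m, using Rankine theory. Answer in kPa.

K_a = (1 − sin φ)/(1 + sin φ) = 0.4059.
γ' = 20.3 − 9.81 = 10.49 kN/m³.
Effective vertical stress at 7.3 m: σ'_v = 17.0×4.5 + 10.49×2.80 = 105.9 kPa.
σ'_h = K_a σ'_v = 0.4059 × 105.9 = 42.97 kPa; u = γ_w × 2.80 = 27.47 kPa.
Total σ_h = 42.97 + 27.47 = 70.44 kPa.

70.4 kPa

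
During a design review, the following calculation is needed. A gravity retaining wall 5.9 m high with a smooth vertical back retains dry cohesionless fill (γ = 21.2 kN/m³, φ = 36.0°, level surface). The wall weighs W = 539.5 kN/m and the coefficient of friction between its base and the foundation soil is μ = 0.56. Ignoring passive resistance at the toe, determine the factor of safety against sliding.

K_a = tan²(45° − 36.0°/2) = 0.2596.
P_a = ½K_aγH² = 0.5×0.2596×21.2×5.9² = 95.79 kN/m, acting at H/3 = 1.967 m above the base.
FS_sliding = μW / P_a = 0.56×539.5 / 95.79 = 3.154.

3.15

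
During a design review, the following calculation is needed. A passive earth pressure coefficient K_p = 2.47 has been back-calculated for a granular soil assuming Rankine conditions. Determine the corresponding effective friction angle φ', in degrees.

K_p = (1+sin φ)/(1−sin φ) ⇒ sin φ = (K_p − 1)/(K_p + 1) = 0.4236.
φ = arcsin(0.4236) = 25.06°.

25.1°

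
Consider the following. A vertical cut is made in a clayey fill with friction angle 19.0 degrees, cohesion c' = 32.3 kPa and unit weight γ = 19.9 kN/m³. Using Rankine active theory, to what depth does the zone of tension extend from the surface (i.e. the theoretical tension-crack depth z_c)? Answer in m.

K_a = tan²(45° − 19.0°/2) = 0.5088; √K_a = 0.7133.
The active pressure is zero where K_a γ z = 2c√K_a, so z_c = 2c/(γ√K_a) = 2×32.3/(19.9×0.7133) = 4.551 m.

4.55 m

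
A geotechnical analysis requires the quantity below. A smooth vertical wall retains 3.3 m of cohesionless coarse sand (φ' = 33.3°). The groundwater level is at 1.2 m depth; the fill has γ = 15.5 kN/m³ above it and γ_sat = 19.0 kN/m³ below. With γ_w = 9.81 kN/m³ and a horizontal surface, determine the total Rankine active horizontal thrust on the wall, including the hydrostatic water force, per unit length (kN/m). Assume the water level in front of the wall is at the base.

42.2 kN/m

K_a = tan²(45° − φ/2) = 0.2911.
γ' = 19.0 − 9.81 = 9.190 kN/m³. Depth below WT = 2.1 m.
σ'_h at WT = K_a γ d_w = 5.415 kPa; at base = 5.415 + K_a γ' × 2.1 = 11.03 kPa.
P₁ (0–1.2 m) = ½×5.415×1.2 = 3.249. P₂ (1.2–3.3 m) = ½(5.415+11.03)×2.1 = 17.27.
P_w = ½ γ_w h₂² = 0.5×9.81×2.1² = 21.63. Total = 3.249+17.27+21.63 = 42.15 kN/m.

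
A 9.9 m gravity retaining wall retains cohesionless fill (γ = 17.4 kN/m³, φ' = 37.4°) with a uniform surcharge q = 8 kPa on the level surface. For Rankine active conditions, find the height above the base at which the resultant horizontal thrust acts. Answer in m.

K_a = 0.2443.
Triangular part P₁ = ½K_aγH² = 208.3 at H/3 = 3.300 m; rectangular part P₂ = K_a q H = 19.35 at H/2 = 4.950 m.
ȳ = (P₁·3.300 + P₂·4.950)/(P₁+P₂) = 3.440 m.

3.44 m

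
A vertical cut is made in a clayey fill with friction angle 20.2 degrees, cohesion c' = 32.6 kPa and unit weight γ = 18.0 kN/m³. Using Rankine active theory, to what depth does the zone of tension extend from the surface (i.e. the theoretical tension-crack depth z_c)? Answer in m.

5.19 m

K_a = tan²(45° − 20.2°/2) = 0.4867; √K_a = 0.6976.
The active pressure is zero where K_a γ z = 2c√K_a, so z_c = 2c/(γ√K_a) = 2×32.6/(18.0×0.6976) = 5.192 m.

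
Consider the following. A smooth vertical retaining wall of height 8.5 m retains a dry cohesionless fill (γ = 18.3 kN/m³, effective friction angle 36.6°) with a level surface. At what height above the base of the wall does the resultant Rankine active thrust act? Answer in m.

K_a = 0.2530.
The pressure distribution is triangular, so the resultant acts at H/3 above the base = 8.5/3 = 2.833 m.

2.83 m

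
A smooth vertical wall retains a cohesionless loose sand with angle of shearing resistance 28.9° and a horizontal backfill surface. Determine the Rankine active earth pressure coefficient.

0.348

K_a = (1 − sin φ)/(1 + sin φ) = (1 − sin 28.9°)/(1 + sin 28.9°) = 0.3484.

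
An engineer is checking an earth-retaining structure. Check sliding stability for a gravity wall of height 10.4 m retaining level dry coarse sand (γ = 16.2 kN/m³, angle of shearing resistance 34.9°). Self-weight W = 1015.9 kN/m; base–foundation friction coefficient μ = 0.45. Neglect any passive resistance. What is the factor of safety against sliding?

1.92

K_a = tan²(45° − 34.9°/2) = 0.2721.
P_a = ½K_aγH² = 0.5×0.2721×16.2×10.4² = 238.4 kN/m, acting at H/3 = 3.467 m above the base.
FS_sliding = μW / P_a = 0.45×1015.9 / 238.4 = 1.917.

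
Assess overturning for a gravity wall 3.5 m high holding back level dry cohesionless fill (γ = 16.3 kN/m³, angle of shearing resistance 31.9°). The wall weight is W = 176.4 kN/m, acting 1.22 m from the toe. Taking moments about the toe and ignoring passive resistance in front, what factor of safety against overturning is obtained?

K_a = tan²(45° − 31.9°/2) = 0.3085.
P_a = ½K_aγH² = 0.5×0.3085×16.3×3.5² = 30.80 kN/m, acting at H/3 = 1.167 m above the base.
Overturning moment M_o = P_a × H/3 = 30.80 × 1.167 = 35.94.
Resisting moment M_r = W × 1.22 = 176.4 × 1.22 = 215.2.
FS_overturning = M_r/M_o = 215.2/35.94 = 5.989.

5.99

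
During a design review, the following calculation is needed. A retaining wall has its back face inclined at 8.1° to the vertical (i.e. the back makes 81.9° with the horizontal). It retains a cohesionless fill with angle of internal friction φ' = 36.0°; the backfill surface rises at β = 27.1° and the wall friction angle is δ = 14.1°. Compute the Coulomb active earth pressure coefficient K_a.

0.460

K_a = sin²(α+φ) / [sin²α · sin(α−δ) · (1 + √{sin(φ+δ)sin(φ−β) / (sin(α−δ)sin(α+β))})²].
With α = 81.9°, φ = 36.0°, δ = 14.1°, β = 27.1°: K_a = 0.4598.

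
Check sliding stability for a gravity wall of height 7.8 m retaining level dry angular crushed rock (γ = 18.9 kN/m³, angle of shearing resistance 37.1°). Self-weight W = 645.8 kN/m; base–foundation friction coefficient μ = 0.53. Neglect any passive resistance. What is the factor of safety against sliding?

2.41

K_a = tan²(45° − 37.1°/2) = 0.2475.
P_a = ½K_aγH² = 0.5×0.2475×18.9×7.8² = 142.3 kN/m, acting at H/3 = 2.600 m above the base.
FS_sliding = μW / P_a = 0.53×645.8 / 142.3 = 2.405.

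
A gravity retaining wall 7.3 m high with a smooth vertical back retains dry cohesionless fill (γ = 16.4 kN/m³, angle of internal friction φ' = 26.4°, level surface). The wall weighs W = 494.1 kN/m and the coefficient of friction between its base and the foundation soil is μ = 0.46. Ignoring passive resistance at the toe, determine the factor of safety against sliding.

1.35

K_a = tan²(45° − 26.4°/2) = 0.3844.
P_a = ½K_aγH² = 0.5×0.3844×16.4×7.3² = 168.0 kN/m, acting at H/3 = 2.433 m above the base.
FS_sliding = μW / P_a = 0.46×494.1 / 168.0 = 1.353.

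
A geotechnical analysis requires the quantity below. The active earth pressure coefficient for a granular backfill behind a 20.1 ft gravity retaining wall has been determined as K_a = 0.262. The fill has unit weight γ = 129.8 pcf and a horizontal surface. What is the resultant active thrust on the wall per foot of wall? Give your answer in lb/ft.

P = ½ K_a γ H² = 0.5 × 0.262 × 129.8 × 20.1² = 6870 lb/ft.

6870 lb/ft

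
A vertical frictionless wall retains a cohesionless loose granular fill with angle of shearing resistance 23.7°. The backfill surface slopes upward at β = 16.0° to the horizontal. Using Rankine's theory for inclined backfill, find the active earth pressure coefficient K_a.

0.513

K_a = cos β · (cos β − √(cos²β − cos²φ)) / (cos β + √(cos²β − cos²φ)).
cos β = 0.9613, cos φ = 0.9157, √(cos²β − cos²φ) = 0.2926.
K_a = 0.9613 × (0.9613 − 0.2926)/(0.9613 + 0.2926) = 0.5127.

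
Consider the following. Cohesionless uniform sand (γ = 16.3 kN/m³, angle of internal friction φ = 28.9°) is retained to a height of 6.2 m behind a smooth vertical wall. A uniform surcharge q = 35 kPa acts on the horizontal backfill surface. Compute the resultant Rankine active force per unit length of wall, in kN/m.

K_a = tan²(45° − φ/2) = 0.3484.
Soil triangle: ½ K_a γ H² = 0.5×0.3484×16.3×6.2² = 109.1 kN/m.
Surcharge rectangle: K_a q H = 0.3484×35×6.2 = 75.59 kN/m.
Total = 109.1 + 75.59 = 184.7 kN/m.

185 kN/m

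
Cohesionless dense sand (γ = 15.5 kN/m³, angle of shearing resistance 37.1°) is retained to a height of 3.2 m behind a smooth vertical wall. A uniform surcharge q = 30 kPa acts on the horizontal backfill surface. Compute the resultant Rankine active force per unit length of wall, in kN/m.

43.4 kN/m

K_a = tan²(45° − φ/2) = 0.2475.
Soil triangle: ½ K_a γ H² = 0.5×0.2475×15.5×3.2² = 19.64 kN/m.
Surcharge rectangle: K_a q H = 0.2475×30×3.2 = 23.76 kN/m.
Total = 19.64 + 23.76 = 43.40 kN/m.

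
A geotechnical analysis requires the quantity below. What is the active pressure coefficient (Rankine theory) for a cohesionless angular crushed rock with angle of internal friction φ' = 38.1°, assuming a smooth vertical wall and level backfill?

0.237

K_a = (1 − sin φ)/(1 + sin φ) = (1 − sin 38.1°)/(1 + sin 38.1°) = 0.2368.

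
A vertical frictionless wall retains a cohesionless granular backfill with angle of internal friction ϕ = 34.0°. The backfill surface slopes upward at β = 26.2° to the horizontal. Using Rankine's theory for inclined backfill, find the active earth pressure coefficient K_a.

K_a = cos β · (cos β − √(cos²β − cos²φ)) / (cos β + √(cos²β − cos²φ)).
cos β = 0.8973, cos φ = 0.8290, √(cos²β − cos²φ) = 0.3432.
K_a = 0.8973 × (0.8973 − 0.3432)/(0.8973 + 0.3432) = 0.4008.

0.401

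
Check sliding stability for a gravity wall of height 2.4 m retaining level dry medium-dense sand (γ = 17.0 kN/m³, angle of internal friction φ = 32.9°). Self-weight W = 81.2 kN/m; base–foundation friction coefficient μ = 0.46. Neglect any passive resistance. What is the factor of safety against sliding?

K_a = tan²(45° − 32.9°/2) = 0.2960.
P_a = ½K_aγH² = 0.5×0.2960×17.0×2.4² = 14.49 kN/m, acting at H/3 = 0.8000 m above the base.
FS_sliding = μW / P_a = 0.46×81.2 / 14.49 = 2.577.

2.58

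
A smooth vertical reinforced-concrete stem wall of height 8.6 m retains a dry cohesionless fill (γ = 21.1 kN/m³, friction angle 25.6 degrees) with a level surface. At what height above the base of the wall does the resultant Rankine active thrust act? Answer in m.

K_a = 0.3966.
The pressure distribution is triangular, so the resultant acts at H/3 above the base = 8.6/3 = 2.867 m.

2.87 m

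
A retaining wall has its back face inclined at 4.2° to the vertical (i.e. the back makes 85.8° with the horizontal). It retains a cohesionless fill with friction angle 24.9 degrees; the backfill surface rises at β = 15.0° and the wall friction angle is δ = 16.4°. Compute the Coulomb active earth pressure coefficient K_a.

0.515

K_a = sin²(α+φ) / [sin²α · sin(α−δ) · (1 + √{sin(φ+δ)sin(φ−β) / (sin(α−δ)sin(α+β))})²].
With α = 85.8°, φ = 24.9°, δ = 16.4°, β = 15.0°: K_a = 0.5147.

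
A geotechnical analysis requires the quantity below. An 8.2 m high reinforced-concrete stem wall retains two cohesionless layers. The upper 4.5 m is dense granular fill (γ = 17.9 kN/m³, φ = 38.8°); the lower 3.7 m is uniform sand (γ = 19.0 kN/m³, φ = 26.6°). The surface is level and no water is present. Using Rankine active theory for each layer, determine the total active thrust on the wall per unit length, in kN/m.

205 kN/m

K_a1 = tan²(45°−38.8°/2) = 0.2296; K_a2 = tan²(45°−26.6°/2) = 0.3814.
Layer 1: σ at base = K_a1 γ₁ h₁ = 18.49 kPa; P₁ = ½×18.49×4.5 = 41.60.
Layer 2: σ_v at top = γ₁h₁ = 80.55; σ_h top = K_a2×80.55 = 30.73; σ_h base = K_a2×(80.55+19.0×3.7) = 57.54.
P₂ = ½(30.73+57.54)×3.7 = 163.3. Total P_a = 41.60+163.3 = 204.9 kN/m.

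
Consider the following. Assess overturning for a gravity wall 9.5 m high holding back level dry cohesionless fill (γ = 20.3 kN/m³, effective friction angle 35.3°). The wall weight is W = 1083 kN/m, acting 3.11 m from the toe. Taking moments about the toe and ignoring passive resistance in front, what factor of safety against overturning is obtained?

4.34

K_a = tan²(45° − 35.3°/2) = 0.2675.
P_a = ½K_aγH² = 0.5×0.2675×20.3×9.5² = 245.1 kN/m, acting at H/3 = 3.167 m above the base.
Overturning moment M_o = P_a × H/3 = 245.1 × 3.167 = 776.1.
Resisting moment M_r = W × 3.11 = 1083 × 3.11 = 3368.
FS_overturning = M_r/M_o = 3368/776.1 = 4.340.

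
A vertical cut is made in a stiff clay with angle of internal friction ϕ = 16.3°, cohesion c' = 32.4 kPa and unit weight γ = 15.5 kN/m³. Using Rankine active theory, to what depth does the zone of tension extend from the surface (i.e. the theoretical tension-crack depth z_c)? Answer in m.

K_a = tan²(45° − 16.3°/2) = 0.5617; √K_a = 0.7495.
The active pressure is zero where K_a γ z = 2c√K_a, so z_c = 2c/(γ√K_a) = 2×32.4/(15.5×0.7495) = 5.578 m.

5.58 m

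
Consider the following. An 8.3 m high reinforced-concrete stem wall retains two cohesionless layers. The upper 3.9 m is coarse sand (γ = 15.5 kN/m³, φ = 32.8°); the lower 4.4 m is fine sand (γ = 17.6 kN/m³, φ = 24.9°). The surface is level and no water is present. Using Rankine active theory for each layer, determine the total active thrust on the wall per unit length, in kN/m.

213 kN/m

K_a1 = tan²(45°−32.8°/2) = 0.2973; K_a2 = tan²(45°−24.9°/2) = 0.4074.
Layer 1: σ at base = K_a1 γ₁ h₁ = 17.97 kPa; P₁ = ½×17.97×3.9 = 35.04.
Layer 2: σ_v at top = γ₁h₁ = 60.45; σ_h top = K_a2×60.45 = 24.63; σ_h base = K_a2×(60.45+17.6×4.4) = 56.18.
P₂ = ½(24.63+56.18)×4.4 = 177.8. Total P_a = 35.04+177.8 = 212.8 kN/m.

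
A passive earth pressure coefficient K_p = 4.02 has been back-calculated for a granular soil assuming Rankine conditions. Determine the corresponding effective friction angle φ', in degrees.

37.0°

K_p = (1+sin φ)/(1−sin φ) ⇒ sin φ = (K_p − 1)/(K_p + 1) = 0.6016.
φ = arcsin(0.6016) = 36.98°.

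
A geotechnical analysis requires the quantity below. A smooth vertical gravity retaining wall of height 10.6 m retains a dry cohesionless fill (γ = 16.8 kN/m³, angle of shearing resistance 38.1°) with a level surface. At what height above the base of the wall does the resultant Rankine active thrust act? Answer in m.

3.53 m

K_a = 0.2368.
The pressure distribution is triangular, so the resultant acts at H/3 above the base = 10.6/3 = 3.533 m.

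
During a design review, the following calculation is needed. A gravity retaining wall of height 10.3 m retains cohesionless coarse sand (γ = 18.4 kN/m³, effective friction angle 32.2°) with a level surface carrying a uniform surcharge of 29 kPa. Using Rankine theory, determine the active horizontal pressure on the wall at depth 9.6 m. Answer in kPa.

K_a = (1 − sin φ)/(1 + sin φ) = 0.3047.
σ_v = γz + q = 18.4 × 9.6 + 29 = 205.6 kPa.
σ_h = K_a σ_v = 0.3047 × 205.6 = 62.67 kPa.

62.7 kPa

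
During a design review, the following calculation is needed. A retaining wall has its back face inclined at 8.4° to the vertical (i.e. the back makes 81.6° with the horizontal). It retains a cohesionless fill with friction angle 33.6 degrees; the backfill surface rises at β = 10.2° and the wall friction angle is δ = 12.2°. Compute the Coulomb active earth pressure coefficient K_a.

K_a = sin²(α+φ) / [sin²α · sin(α−δ) · (1 + √{sin(φ+δ)sin(φ−β) / (sin(α−δ)sin(α+β))})²].
With α = 81.6°, φ = 33.6°, δ = 12.2°, β = 10.2°: K_a = 0.3712.

0.371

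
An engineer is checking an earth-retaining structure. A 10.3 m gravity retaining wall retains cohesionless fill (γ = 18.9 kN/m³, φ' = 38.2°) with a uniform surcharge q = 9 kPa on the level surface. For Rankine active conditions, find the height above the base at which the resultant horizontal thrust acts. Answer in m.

K_a = 0.2358.
Triangular part P₁ = ½K_aγH² = 236.4 at H/3 = 3.433 m; rectangular part P₂ = K_a q H = 21.86 at H/2 = 5.150 m.
ȳ = (P₁·3.433 + P₂·5.150)/(P₁+P₂) = 3.579 m.

3.58 m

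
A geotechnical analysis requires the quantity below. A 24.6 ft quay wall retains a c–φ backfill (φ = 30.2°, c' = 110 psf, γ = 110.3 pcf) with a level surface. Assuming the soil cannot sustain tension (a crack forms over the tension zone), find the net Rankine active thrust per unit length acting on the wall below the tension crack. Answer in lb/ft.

8140 lb/ft

K_a = 0.3307; √K_a = 0.5750.
Tension-crack depth z_c = 2c/(γ√K_a) = 2×110/(110.3×0.5750) = 3.469 ft.
σ_a at base = K_a γ H − 2c√K_a = 0.3307×110.3×24.6 − 2×110×0.5750 = 770.7 psf.
P_a = ½ × 770.7 × (H − z_c) = 0.5×770.7×21.13 = 8143 lb/ft.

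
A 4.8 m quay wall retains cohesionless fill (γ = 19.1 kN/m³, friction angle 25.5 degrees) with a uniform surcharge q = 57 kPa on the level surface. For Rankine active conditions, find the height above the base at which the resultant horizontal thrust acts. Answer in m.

K_a = 0.3981.
Triangular part P₁ = ½K_aγH² = 87.60 at H/3 = 1.600 m; rectangular part P₂ = K_a q H = 108.9 at H/2 = 2.400 m.
ȳ = (P₁·1.600 + P₂·2.400)/(P₁+P₂) = 2.043 m.

2.04 m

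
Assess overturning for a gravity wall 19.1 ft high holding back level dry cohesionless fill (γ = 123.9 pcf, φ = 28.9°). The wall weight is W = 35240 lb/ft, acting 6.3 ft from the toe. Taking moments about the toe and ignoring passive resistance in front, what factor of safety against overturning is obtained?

K_a = tan²(45° − 28.9°/2) = 0.3484.
P_a = ½K_aγH² = 0.5×0.3484×123.9×19.1² = 7873 lb/ft, acting at H/3 = 6.367 ft above the base.
Overturning moment M_o = P_a × H/3 = 7873 × 6.367 = 50120.
Resisting moment M_r = W × 6.3 = 35240 × 6.3 = 222000.
FS_overturning = M_r/M_o = 222000/50120 = 4.429.

4.43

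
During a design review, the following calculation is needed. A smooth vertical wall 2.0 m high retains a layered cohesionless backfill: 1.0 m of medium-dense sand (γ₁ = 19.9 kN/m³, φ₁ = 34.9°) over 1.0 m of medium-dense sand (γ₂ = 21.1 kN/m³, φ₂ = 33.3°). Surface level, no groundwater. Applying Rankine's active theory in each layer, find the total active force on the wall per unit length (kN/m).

11.6 kN/m

K_a1 = tan²(45°−34.9°/2) = 0.2721; K_a2 = tan²(45°−33.3°/2) = 0.2911.
Layer 1: σ at base = K_a1 γ₁ h₁ = 5.416 kPa; P₁ = ½×5.416×1.0 = 2.708.
Layer 2: σ_v at top = γ₁h₁ = 19.90; σ_h top = K_a2×19.90 = 5.794; σ_h base = K_a2×(19.90+21.1×1.0) = 11.94.
P₂ = ½(5.794+11.94)×1.0 = 8.865. Total P_a = 2.708+8.865 = 11.57 kN/m.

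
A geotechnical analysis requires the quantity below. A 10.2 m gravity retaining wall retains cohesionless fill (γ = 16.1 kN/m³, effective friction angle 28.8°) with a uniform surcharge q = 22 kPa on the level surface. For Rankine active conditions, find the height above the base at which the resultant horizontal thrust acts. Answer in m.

3.76 m

K_a = 0.3498.
Triangular part P₁ = ½K_aγH² = 292.9 at H/3 = 3.400 m; rectangular part P₂ = K_a q H = 78.48 at H/2 = 5.100 m.
ȳ = (P₁·3.400 + P₂·5.100)/(P₁+P₂) = 3.759 m.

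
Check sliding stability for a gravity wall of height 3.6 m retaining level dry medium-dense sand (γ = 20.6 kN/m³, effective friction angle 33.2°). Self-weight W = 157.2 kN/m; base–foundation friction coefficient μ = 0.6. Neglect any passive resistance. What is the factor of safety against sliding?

K_a = tan²(45° − 33.2°/2) = 0.2924.
P_a = ½K_aγH² = 0.5×0.2924×20.6×3.6² = 39.03 kN/m, acting at H/3 = 1.200 m above the base.
FS_sliding = μW / P_a = 0.6×157.2 / 39.03 = 2.417.

2.42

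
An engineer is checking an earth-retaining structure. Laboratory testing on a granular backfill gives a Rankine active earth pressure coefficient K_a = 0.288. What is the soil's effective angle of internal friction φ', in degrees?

K_a = tan²(45° − φ/2) ⇒ 45° − φ/2 = arctan(√0.288) = 28.22°.
φ = 2(45° − 28.22°) = 33.56°.

33.6°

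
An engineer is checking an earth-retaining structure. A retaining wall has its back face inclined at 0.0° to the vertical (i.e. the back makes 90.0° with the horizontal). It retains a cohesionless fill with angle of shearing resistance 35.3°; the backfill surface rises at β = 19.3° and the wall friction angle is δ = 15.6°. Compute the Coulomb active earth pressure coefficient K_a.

K_a = sin²(α+φ) / [sin²α · sin(α−δ) · (1 + √{sin(φ+δ)sin(φ−β) / (sin(α−δ)sin(α+β))})²].
With α = 90.0°, φ = 35.3°, δ = 15.6°, β = 19.3°: K_a = 0.3136.

0.314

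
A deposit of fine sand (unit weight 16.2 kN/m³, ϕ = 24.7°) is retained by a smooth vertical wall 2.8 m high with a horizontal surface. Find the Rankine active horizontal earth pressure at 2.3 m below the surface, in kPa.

15.3 kPa

K_a = (1 − sin φ)/(1 + sin φ) = 0.4106.
σ_h = K_a γ z = 0.4106 × 16.2 × 2.3 = 15.30 kPa.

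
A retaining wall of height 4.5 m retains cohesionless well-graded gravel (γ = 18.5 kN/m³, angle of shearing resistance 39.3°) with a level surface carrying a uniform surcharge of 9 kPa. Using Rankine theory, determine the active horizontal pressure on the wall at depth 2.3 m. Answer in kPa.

11.6 kPa

K_a = (1 − sin φ)/(1 + sin φ) = 0.2245.
σ_v = γz + q = 18.5 × 2.3 + 9 = 51.55 kPa.
σ_h = K_a σ_v = 0.2245 × 51.55 = 11.57 kPa.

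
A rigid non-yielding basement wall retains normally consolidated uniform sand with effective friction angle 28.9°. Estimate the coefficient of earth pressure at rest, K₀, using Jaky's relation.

0.517

K₀ = 1 − sin φ' = 1 − sin 28.9° = 0.5167.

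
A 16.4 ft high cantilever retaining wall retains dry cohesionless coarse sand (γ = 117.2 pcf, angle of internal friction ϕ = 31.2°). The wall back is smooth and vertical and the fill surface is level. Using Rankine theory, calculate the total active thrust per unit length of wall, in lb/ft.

K_a = tan²(45° − φ/2) = 0.3175.
P_a = ½ K_a γ H² = 0.5 × 0.3175 × 117.2 × 16.4² = 5004 lb/ft.

5000 lb/ft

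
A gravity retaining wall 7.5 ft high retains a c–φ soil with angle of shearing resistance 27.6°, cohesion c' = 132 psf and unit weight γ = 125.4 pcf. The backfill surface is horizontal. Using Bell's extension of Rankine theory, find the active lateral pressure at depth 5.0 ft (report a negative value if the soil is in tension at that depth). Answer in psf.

K_a = (1 − sin φ)/(1 + sin φ) = 0.3668.
σ_a = K_a γ z − 2c√K_a = 0.3668×125.4×5.0 − 2×132×0.6056 = 70.09 psf.

70.1 psf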